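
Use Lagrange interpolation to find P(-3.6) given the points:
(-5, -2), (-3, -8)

Lagrange interpolation formula:
P(x) = Σ yᵢ × Lᵢ(x)
where Lᵢ(x) = Π_{j≠i} (x - xⱼ)/(xᵢ - xⱼ)

L_0(-3.6) = (-3.6 - (-3))/(-5 - (-3)) = 0.300000
L_1(-3.6) = (-3.6 - (-5))/(-3 - (-5)) = 0.700000

P(-3.6) = (-2)×L_0(-3.6) + (-8)×L_1(-3.6)
P(-3.6) = -6.200000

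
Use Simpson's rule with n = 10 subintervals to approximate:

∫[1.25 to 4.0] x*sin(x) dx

f(x) = x*sin(x)
a = 1.25, b = 4.0, n = 10
h = (b - a)/n = 0.275000

Simpson's rule: (h/3)[f(x₀) + 4f(x₁) + 2f(x₂) + ... + f(xₙ)]

x_0 = 1.2500, f(x_0) = 1.186231, coefficient = 1
x_1 = 1.5250, f(x_1) = 1.523401, coefficient = 4
x_2 = 1.8000, f(x_2) = 1.752926, coefficient = 2
x_3 = 2.0750, f(x_3) = 1.816786, coefficient = 4
x_4 = 2.3500, f(x_4) = 1.671962, coefficient = 2
x_5 = 2.6250, f(x_5) = 1.296541, coefficient = 4
x_6 = 2.9000, f(x_6) = 0.693823, coefficient = 2
x_7 = 3.1750, f(x_7) = -0.106049, coefficient = 4
x_8 = 3.4500, f(x_8) = -1.047218, coefficient = 2
x_9 = 3.7250, f(x_9) = -2.051994, coefficient = 4
x_10 = 4.0000, f(x_10) = -3.027210, coefficient = 1

I ≈ (0.275000/3) × 14.216747 = 1.303202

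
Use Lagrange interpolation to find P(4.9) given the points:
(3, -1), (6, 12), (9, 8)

Lagrange interpolation formula:
P(x) = Σ yᵢ × Lᵢ(x)
where Lᵢ(x) = Π_{j≠i} (x - xⱼ)/(xᵢ - xⱼ)

L_0(4.9) = (4.9 - 6)/(3 - 6) × (4.9 - 9)/(3 - 9) = 0.250556
L_1(4.9) = (4.9 - 3)/(6 - 3) × (4.9 - 9)/(6 - 9) = 0.865556
L_2(4.9) = (4.9 - 3)/(9 - 3) × (4.9 - 6)/(9 - 6) = -0.116111

P(4.9) = (-1)×L_0(4.9) + 12×L_1(4.9) + 8×L_2(4.9)
P(4.9) = 9.207222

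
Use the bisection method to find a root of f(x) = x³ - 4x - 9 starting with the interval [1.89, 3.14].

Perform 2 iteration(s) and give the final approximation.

f(x) = x³ - 4x - 9
Initial interval: [1.89, 3.14]

Iteration 1:
  c_1 = (1.890000 + 3.140000)/2 = 2.515000
  f(c_1) = f(2.515000) = -3.152059
  f(a) × f(c) ≥ 0, new interval: [2.515000, 3.140000]
Iteration 2:
  c_2 = (2.515000 + 3.140000)/2 = 2.827500
  f(c_2) = f(2.827500) = 2.295173
  f(a) × f(c) < 0, new interval: [2.515000, 2.827500]

After 2 iteration(s), the approximation is c_2 = 2.827500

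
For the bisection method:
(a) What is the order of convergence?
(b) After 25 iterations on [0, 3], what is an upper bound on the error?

(a) Bisection has linear (order 1) convergence; the error is halved each step.

(b) Error bound = (b-a)/2^n = (3 - 0)/2^{25}
    = 3/2^{25}

(a) 1 (linear); (b) error ≤ 8.94e-08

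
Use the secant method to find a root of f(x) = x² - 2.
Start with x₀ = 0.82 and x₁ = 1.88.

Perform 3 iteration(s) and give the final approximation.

f(x) = x² - 2
x₀ = 0.82, x₁ = 1.88

Secant formula: x_{n+1} = x_n - f(x_n)(x_n - x_{n-1})/(f(x_n) - f(x_{n-1}))

Iteration 1:
  f(0.820000) = -1.327600
  f(1.880000) = 1.534400
  x_2 = 1.880000 - 1.534400×(1.880000 - 0.820000)/(1.534400 - (-1.327600))
       = 1.311704
Iteration 2:
  f(1.880000) = 1.534400
  f(1.311704) = -0.279433
  x_3 = 1.311704 - (-0.279433)×(1.311704 - 1.880000)/(-0.279433 - 1.534400)
       = 1.399254
Iteration 3:
  f(1.311704) = -0.279433
  f(1.399254) = -0.042089
  x_4 = 1.399254 - (-0.042089)×(1.399254 - 1.311704)/(-0.042089 - (-0.279433))
       = 1.414779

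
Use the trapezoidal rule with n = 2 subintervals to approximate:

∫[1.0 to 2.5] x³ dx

f(x) = x³
a = 1.0, b = 2.5, n = 2
h = (b - a)/n = 0.750000

Trapezoidal rule: (h/2)[f(x₀) + 2f(x₁) + 2f(x₂) + ... + f(xₙ)]

x_0 = 1.0000, f(x_0) = 1.000000, coefficient = 1
x_1 = 1.7500, f(x_1) = 5.359375, coefficient = 2
x_2 = 2.5000, f(x_2) = 15.625000, coefficient = 1

I ≈ (0.750000/2) × 27.343750 = 10.253906
Exact value: 9.515625
Error: 0.738281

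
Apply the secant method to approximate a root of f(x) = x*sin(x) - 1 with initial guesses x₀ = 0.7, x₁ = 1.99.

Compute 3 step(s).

f(x) = x*sin(x) - 1
x₀ = 0.7, x₁ = 1.99

Secant formula: x_{n+1} = x_n - f(x_n)(x_n - x_{n-1})/(f(x_n) - f(x_{n-1}))

Iteration 1:
  f(0.700000) = -0.549048
  f(1.990000) = 0.817693
  x_2 = 1.990000 - 0.817693×(1.990000 - 0.700000)/(0.817693 - (-0.549048))
       = 1.218220
Iteration 2:
  f(1.990000) = 0.817693
  f(1.218220) = 0.143282
  x_3 = 1.218220 - 0.143282×(1.218220 - 1.990000)/(0.143282 - 0.817693)
       = 1.054251
Iteration 3:
  f(1.218220) = 0.143282
  f(1.054251) = -0.083297
  x_4 = 1.054251 - (-0.083297)×(1.054251 - 1.218220)/(-0.083297 - 0.143282)
       = 1.114530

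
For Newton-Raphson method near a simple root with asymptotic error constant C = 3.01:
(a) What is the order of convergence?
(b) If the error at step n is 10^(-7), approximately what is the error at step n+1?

(a) Newton-Raphson has quadratic (order 2) convergence near simple roots.
    This means |e_{n+1}| ≈ C|e_n|².

(b) With |e_n| = 10^(-7) and C = 3.01:
    |e_{n+1}| ≈ 3.01 × (10^(-7))² = 3.01 × 10^(-14)

(a) 2 (quadratic); (b) |e_{n+1}| ≈ 3.010e-14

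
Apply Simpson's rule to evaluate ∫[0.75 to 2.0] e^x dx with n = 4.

f(x) = e^x
a = 0.75, b = 2.0, n = 4
h = (b - a)/n = 0.312500

Simpson's rule: (h/3)[f(x₀) + 4f(x₁) + 2f(x₂) + ... + f(xₙ)]

x_0 = 0.7500, f(x_0) = 2.117000, coefficient = 1
x_1 = 1.0625, f(x_1) = 2.893596, coefficient = 4
x_2 = 1.3750, f(x_2) = 3.955077, coefficient = 2
x_3 = 1.6875, f(x_3) = 5.405949, coefficient = 4
x_4 = 2.0000, f(x_4) = 7.389056, coefficient = 1

I ≈ (0.312500/3) × 50.614389 = 5.272332
Exact value: 5.272056
Error: 0.000276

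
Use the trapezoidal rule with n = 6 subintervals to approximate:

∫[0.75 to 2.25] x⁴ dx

f(x) = x⁴
a = 0.75, b = 2.25, n = 6
h = (b - a)/n = 0.250000

Trapezoidal rule: (h/2)[f(x₀) + 2f(x₁) + 2f(x₂) + ... + f(xₙ)]

x_0 = 0.7500, f(x_0) = 0.316406, coefficient = 1
x_1 = 1.0000, f(x_1) = 1.000000, coefficient = 2
x_2 = 1.2500, f(x_2) = 2.441406, coefficient = 2
x_3 = 1.5000, f(x_3) = 5.062500, coefficient = 2
x_4 = 1.7500, f(x_4) = 9.378906, coefficient = 2
x_5 = 2.0000, f(x_5) = 16.000000, coefficient = 2
x_6 = 2.2500, f(x_6) = 25.628906, coefficient = 1

I ≈ (0.250000/2) × 93.710938 = 11.713867
Exact value: 11.485547
Error: 0.228320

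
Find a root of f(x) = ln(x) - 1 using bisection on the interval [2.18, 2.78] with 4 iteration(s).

f(x) = ln(x) - 1
Initial interval: [2.18, 2.78]

Iteration 1:
  c_1 = (2.180000 + 2.780000)/2 = 2.480000
  f(c_1) = f(2.480000) = -0.091741
  f(a) × f(c) ≥ 0, new interval: [2.480000, 2.780000]
Iteration 2:
  c_2 = (2.480000 + 2.780000)/2 = 2.630000
  f(c_2) = f(2.630000) = -0.033016
  f(a) × f(c) ≥ 0, new interval: [2.630000, 2.780000]
Iteration 3:
  c_3 = (2.630000 + 2.780000)/2 = 2.705000
  f(c_3) = f(2.705000) = -0.004898
  f(a) × f(c) ≥ 0, new interval: [2.705000, 2.780000]
Iteration 4:
  c_4 = (2.705000 + 2.780000)/2 = 2.742500
  f(c_4) = f(2.742500) = 0.008870
  f(a) × f(c) < 0, new interval: [2.705000, 2.742500]

After 4 iteration(s), the approximation is c_4 = 2.742500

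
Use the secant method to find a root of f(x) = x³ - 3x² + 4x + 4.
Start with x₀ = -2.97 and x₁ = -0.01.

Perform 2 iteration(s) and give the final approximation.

f(x) = x³ - 3x² + 4x + 4
x₀ = -2.97, x₁ = -0.01

Secant formula: x_{n+1} = x_n - f(x_n)(x_n - x_{n-1})/(f(x_n) - f(x_{n-1}))

Iteration 1:
  f(-2.970000) = -60.540773
  f(-0.010000) = 3.959699
  x_2 = -0.010000 - 3.959699×(-0.010000 - (-2.970000))/(3.959699 - (-60.540773))
       = -0.191715
Iteration 2:
  f(-0.010000) = 3.959699
  f(-0.191715) = 3.115829
  x_3 = -0.191715 - 3.115829×(-0.191715 - (-0.010000))/(3.115829 - 3.959699)
       = -0.862664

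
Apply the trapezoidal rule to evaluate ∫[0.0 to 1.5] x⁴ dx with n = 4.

f(x) = x⁴
a = 0.0, b = 1.5, n = 4
h = (b - a)/n = 0.375000

Trapezoidal rule: (h/2)[f(x₀) + 2f(x₁) + 2f(x₂) + ... + f(xₙ)]

x_0 = 0.0000, f(x_0) = 0.000000, coefficient = 1
x_1 = 0.3750, f(x_1) = 0.019775, coefficient = 2
x_2 = 0.7500, f(x_2) = 0.316406, coefficient = 2
x_3 = 1.1250, f(x_3) = 1.601807, coefficient = 2
x_4 = 1.5000, f(x_4) = 5.062500, coefficient = 1

I ≈ (0.375000/2) × 8.938477 = 1.675964
Exact value: 1.518750
Error: 0.157214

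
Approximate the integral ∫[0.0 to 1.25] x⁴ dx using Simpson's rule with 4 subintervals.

f(x) = x⁴
a = 0.0, b = 1.25, n = 4
h = (b - a)/n = 0.312500

Simpson's rule: (h/3)[f(x₀) + 4f(x₁) + 2f(x₂) + ... + f(xₙ)]

x_0 = 0.0000, f(x_0) = 0.000000, coefficient = 1
x_1 = 0.3125, f(x_1) = 0.009537, coefficient = 4
x_2 = 0.6250, f(x_2) = 0.152588, coefficient = 2
x_3 = 0.9375, f(x_3) = 0.772476, coefficient = 4
x_4 = 1.2500, f(x_4) = 2.441406, coefficient = 1

I ≈ (0.312500/3) × 5.874634 = 0.611941
Exact value: 0.610352
Error: 0.001589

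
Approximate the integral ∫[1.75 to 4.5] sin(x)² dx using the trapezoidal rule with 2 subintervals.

f(x) = sin(x)²
a = 1.75, b = 4.5, n = 2
h = (b - a)/n = 1.375000

Trapezoidal rule: (h/2)[f(x₀) + 2f(x₁) + 2f(x₂) + ... + f(xₙ)]

x_0 = 1.7500, f(x_0) = 0.968228, coefficient = 1
x_1 = 3.1250, f(x_1) = 0.000275, coefficient = 2
x_2 = 4.5000, f(x_2) = 0.955565, coefficient = 1

I ≈ (1.375000/2) × 1.924344 = 1.322987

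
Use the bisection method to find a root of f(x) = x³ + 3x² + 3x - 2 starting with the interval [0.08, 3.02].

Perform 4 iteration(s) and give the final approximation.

f(x) = x³ + 3x² + 3x - 2
Initial interval: [0.08, 3.02]

Iteration 1:
  c_1 = (0.080000 + 3.020000)/2 = 1.550000
  f(c_1) = f(1.550000) = 13.581375
  f(a) × f(c) < 0, new interval: [0.080000, 1.550000]
Iteration 2:
  c_2 = (0.080000 + 1.550000)/2 = 0.815000
  f(c_2) = f(0.815000) = 2.979018
  f(a) × f(c) < 0, new interval: [0.080000, 0.815000]
Iteration 3:
  c_3 = (0.080000 + 0.815000)/2 = 0.447500
  f(c_3) = f(0.447500) = 0.032883
  f(a) × f(c) < 0, new interval: [0.080000, 0.447500]
Iteration 4:
  c_4 = (0.080000 + 0.447500)/2 = 0.263750
  f(c_4) = f(0.263750) = -0.981710
  f(a) × f(c) ≥ 0, new interval: [0.263750, 0.447500]

After 4 iteration(s), the approximation is c_4 = 0.263750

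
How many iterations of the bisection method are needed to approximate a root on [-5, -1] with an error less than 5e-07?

We need (b-a)/2^n ≤ 5e-07
(-1 - (-5))/2^n ≤ 5e-07
4/2^n ≤ 5e-07
2^n ≥ 8000000
n ≥ log₂(8000000) = 22.93
n ≥ 23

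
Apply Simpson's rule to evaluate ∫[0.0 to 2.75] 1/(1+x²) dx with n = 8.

f(x) = 1/(1+x²)
a = 0.0, b = 2.75, n = 8
h = (b - a)/n = 0.343750

Simpson's rule: (h/3)[f(x₀) + 4f(x₁) + 2f(x₂) + ... + f(xₙ)]

x_0 = 0.0000, f(x_0) = 1.000000, coefficient = 1
x_1 = 0.3438, f(x_1) = 0.894323, coefficient = 4
x_2 = 0.6875, f(x_2) = 0.679045, coefficient = 2
x_3 = 1.0312, f(x_3) = 0.484619, coefficient = 4
x_4 = 1.3750, f(x_4) = 0.345946, coefficient = 2
x_5 = 1.7188, f(x_5) = 0.252902, coefficient = 4
x_6 = 2.0625, f(x_6) = 0.190335, coefficient = 2
x_7 = 2.4062, f(x_7) = 0.147275, coefficient = 4
x_8 = 2.7500, f(x_8) = 0.116788, coefficient = 1

I ≈ (0.343750/3) × 10.663914 = 1.221907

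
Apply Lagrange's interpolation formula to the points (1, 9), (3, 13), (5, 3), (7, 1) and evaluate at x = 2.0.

Lagrange interpolation formula:
P(x) = Σ yᵢ × Lᵢ(x)
where Lᵢ(x) = Π_{j≠i} (x - xⱼ)/(xᵢ - xⱼ)

L_0(2.0) = (2.0 - 3)/(1 - 3) × (2.0 - 5)/(1 - 5) × (2.0 - 7)/(1 - 7) = 0.312500
L_1(2.0) = (2.0 - 1)/(3 - 1) × (2.0 - 5)/(3 - 5) × (2.0 - 7)/(3 - 7) = 0.937500
L_2(2.0) = (2.0 - 1)/(5 - 1) × (2.0 - 3)/(5 - 3) × (2.0 - 7)/(5 - 7) = -0.312500
L_3(2.0) = (2.0 - 1)/(7 - 1) × (2.0 - 3)/(7 - 3) × (2.0 - 5)/(7 - 5) = 0.062500

P(2.0) = 9×L_0(2.0) + 13×L_1(2.0) + 3×L_2(2.0) + 1×L_3(2.0)
P(2.0) = 14.125000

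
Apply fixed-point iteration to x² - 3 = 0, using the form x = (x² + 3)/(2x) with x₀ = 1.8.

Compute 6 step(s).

Equation: x² - 3 = 0
Fixed-point form: x = (x² + 3)/(2x)
x₀ = 1.8

x_1 = g(1.800000) = 1.733333
x_2 = g(1.733333) = 1.732051
x_3 = g(1.732051) = 1.732051
x_4 = g(1.732051) = 1.732051
x_5 = g(1.732051) = 1.732051
x_6 = g(1.732051) = 1.732051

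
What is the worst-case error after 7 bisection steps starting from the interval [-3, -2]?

Bisection error bound: |error| ≤ (b-a)/2^n
|error| ≤ (-2 - (-3))/2^7 = 1/2^7
|error| ≤ 0.0078125000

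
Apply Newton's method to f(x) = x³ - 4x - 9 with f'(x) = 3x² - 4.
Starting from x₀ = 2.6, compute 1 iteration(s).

f(x) = x³ - 4x - 9
f'(x) = 3x² - 4
x₀ = 2.6

Newton-Raphson formula: x_{n+1} = x_n - f(x_n)/f'(x_n)

Iteration 1:
  f(2.600000) = -1.824000
  f'(2.600000) = 16.280000
  x_1 = 2.600000 - (-1.824000)/16.280000 = 2.712039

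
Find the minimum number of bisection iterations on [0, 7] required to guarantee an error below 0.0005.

We need (b-a)/2^n ≤ 0.0005
(7 - 0)/2^n ≤ 0.0005
7/2^n ≤ 0.0005
2^n ≥ 14000
n ≥ log₂(14000) = 13.77
n ≥ 14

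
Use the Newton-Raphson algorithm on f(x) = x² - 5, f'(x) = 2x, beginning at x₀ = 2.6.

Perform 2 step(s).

f(x) = x² - 5
f'(x) = 2x
x₀ = 2.6

Newton-Raphson formula: x_{n+1} = x_n - f(x_n)/f'(x_n)

Iteration 1:
  f(2.600000) = 1.760000
  f'(2.600000) = 5.200000
  x_1 = 2.600000 - 1.760000/5.200000 = 2.261538
Iteration 2:
  f(2.261538) = 0.114556
  f'(2.261538) = 4.523077
  x_2 = 2.261538 - 0.114556/4.523077 = 2.236211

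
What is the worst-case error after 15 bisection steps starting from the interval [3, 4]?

Bisection error bound: |error| ≤ (b-a)/2^n
|error| ≤ (4 - 3)/2^15 = 1/2^15
|error| ≤ 0.0000305176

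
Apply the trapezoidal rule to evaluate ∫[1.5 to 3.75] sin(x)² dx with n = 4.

f(x) = sin(x)²
a = 1.5, b = 3.75, n = 4
h = (b - a)/n = 0.562500

Trapezoidal rule: (h/2)[f(x₀) + 2f(x₁) + 2f(x₂) + ... + f(xₙ)]

x_0 = 1.5000, f(x_0) = 0.994996, coefficient = 1
x_1 = 2.0625, f(x_1) = 0.777095, coefficient = 2
x_2 = 2.6250, f(x_2) = 0.243957, coefficient = 2
x_3 = 3.1875, f(x_3) = 0.002106, coefficient = 2
x_4 = 3.7500, f(x_4) = 0.326682, coefficient = 1

I ≈ (0.562500/2) × 3.367995 = 0.947248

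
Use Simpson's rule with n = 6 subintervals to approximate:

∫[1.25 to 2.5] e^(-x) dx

f(x) = e^(-x)
a = 1.25, b = 2.5, n = 6
h = (b - a)/n = 0.208333

Simpson's rule: (h/3)[f(x₀) + 4f(x₁) + 2f(x₂) + ... + f(xₙ)]

x_0 = 1.2500, f(x_0) = 0.286505, coefficient = 1
x_1 = 1.4583, f(x_1) = 0.232624, coefficient = 4
x_2 = 1.6667, f(x_2) = 0.188876, coefficient = 2
x_3 = 1.8750, f(x_3) = 0.153355, coefficient = 4
x_4 = 2.0833, f(x_4) = 0.124514, coefficient = 2
x_5 = 2.2917, f(x_5) = 0.101098, coefficient = 4
x_6 = 2.5000, f(x_6) = 0.082085, coefficient = 1

I ≈ (0.208333/3) × 2.943676 = 0.204422
Exact value: 0.204420
Error: 0.000002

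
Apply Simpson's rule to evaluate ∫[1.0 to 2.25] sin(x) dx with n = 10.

f(x) = sin(x)
a = 1.0, b = 2.25, n = 10
h = (b - a)/n = 0.125000

Simpson's rule: (h/3)[f(x₀) + 4f(x₁) + 2f(x₂) + ... + f(xₙ)]

x_0 = 1.0000, f(x_0) = 0.841471, coefficient = 1
x_1 = 1.1250, f(x_1) = 0.902268, coefficient = 4
x_2 = 1.2500, f(x_2) = 0.948985, coefficient = 2
x_3 = 1.3750, f(x_3) = 0.980893, coefficient = 4
x_4 = 1.5000, f(x_4) = 0.997495, coefficient = 2
x_5 = 1.6250, f(x_5) = 0.998531, coefficient = 4
x_6 = 1.7500, f(x_6) = 0.983986, coefficient = 2
x_7 = 1.8750, f(x_7) = 0.954086, coefficient = 4
x_8 = 2.0000, f(x_8) = 0.909297, coefficient = 2
x_9 = 2.1250, f(x_9) = 0.850320, coefficient = 4
x_10 = 2.2500, f(x_10) = 0.778073, coefficient = 1

I ≈ (0.125000/3) × 28.043460 = 1.168478
Exact value: 1.168476
Error: 0.000002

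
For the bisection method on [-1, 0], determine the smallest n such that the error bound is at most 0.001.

We need (b-a)/2^n ≤ 0.001
(0 - (-1))/2^n ≤ 0.001
1/2^n ≤ 0.001
2^n ≥ 1000
n ≥ log₂(1000) = 9.97
n ≥ 10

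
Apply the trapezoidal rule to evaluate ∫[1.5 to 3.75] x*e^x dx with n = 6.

f(x) = x*e^x
a = 1.5, b = 3.75, n = 6
h = (b - a)/n = 0.375000

Trapezoidal rule: (h/2)[f(x₀) + 2f(x₁) + 2f(x₂) + ... + f(xₙ)]

x_0 = 1.5000, f(x_0) = 6.722534, coefficient = 1
x_1 = 1.8750, f(x_1) = 12.226536, coefficient = 2
x_2 = 2.2500, f(x_2) = 21.347406, coefficient = 2
x_3 = 2.6250, f(x_3) = 36.237007, coefficient = 2
x_4 = 3.0000, f(x_4) = 60.256611, coefficient = 2
x_5 = 3.3750, f(x_5) = 98.631958, coefficient = 2
x_6 = 3.7500, f(x_6) = 159.454058, coefficient = 1

I ≈ (0.375000/2) × 623.575626 = 116.920430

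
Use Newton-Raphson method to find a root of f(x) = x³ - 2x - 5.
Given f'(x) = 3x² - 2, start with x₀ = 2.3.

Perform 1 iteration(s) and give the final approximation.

f(x) = x³ - 2x - 5
f'(x) = 3x² - 2
x₀ = 2.3

Newton-Raphson formula: x_{n+1} = x_n - f(x_n)/f'(x_n)

Iteration 1:
  f(2.300000) = 2.567000
  f'(2.300000) = 13.870000
  x_1 = 2.300000 - 2.567000/13.870000 = 2.114924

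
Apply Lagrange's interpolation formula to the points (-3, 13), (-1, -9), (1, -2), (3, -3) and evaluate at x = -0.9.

Lagrange interpolation formula:
P(x) = Σ yᵢ × Lᵢ(x)
where Lᵢ(x) = Π_{j≠i} (x - xⱼ)/(xᵢ - xⱼ)

L_0(-0.9) = (-0.9 - (-1))/(-3 - (-1)) × (-0.9 - 1)/(-3 - 1) × (-0.9 - 3)/(-3 - 3) = -0.015437
L_1(-0.9) = (-0.9 - (-3))/(-1 - (-3)) × (-0.9 - 1)/(-1 - 1) × (-0.9 - 3)/(-1 - 3) = 0.972562
L_2(-0.9) = (-0.9 - (-3))/(1 - (-3)) × (-0.9 - (-1))/(1 - (-1)) × (-0.9 - 3)/(1 - 3) = 0.051187
L_3(-0.9) = (-0.9 - (-3))/(3 - (-3)) × (-0.9 - (-1))/(3 - (-1)) × (-0.9 - 1)/(3 - 1) = -0.008312

P(-0.9) = 13×L_0(-0.9) + (-9)×L_1(-0.9) + (-2)×L_2(-0.9) + (-3)×L_3(-0.9)
P(-0.9) = -9.031187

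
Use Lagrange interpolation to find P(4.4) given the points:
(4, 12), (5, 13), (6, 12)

Lagrange interpolation formula:
P(x) = Σ yᵢ × Lᵢ(x)
where Lᵢ(x) = Π_{j≠i} (x - xⱼ)/(xᵢ - xⱼ)

L_0(4.4) = (4.4 - 5)/(4 - 5) × (4.4 - 6)/(4 - 6) = 0.480000
L_1(4.4) = (4.4 - 4)/(5 - 4) × (4.4 - 6)/(5 - 6) = 0.640000
L_2(4.4) = (4.4 - 4)/(6 - 4) × (4.4 - 5)/(6 - 5) = -0.120000

P(4.4) = 12×L_0(4.4) + 13×L_1(4.4) + 12×L_2(4.4)
P(4.4) = 12.640000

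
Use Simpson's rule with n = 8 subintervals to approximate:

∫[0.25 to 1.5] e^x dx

f(x) = e^x
a = 0.25, b = 1.5, n = 8
h = (b - a)/n = 0.156250

Simpson's rule: (h/3)[f(x₀) + 4f(x₁) + 2f(x₂) + ... + f(xₙ)]

x_0 = 0.2500, f(x_0) = 1.284025, coefficient = 1
x_1 = 0.4062, f(x_1) = 1.501178, coefficient = 4
x_2 = 0.5625, f(x_2) = 1.755055, coefficient = 2
x_3 = 0.7188, f(x_3) = 2.051867, coefficient = 4
x_4 = 0.8750, f(x_4) = 2.398875, coefficient = 2
x_5 = 1.0312, f(x_5) = 2.804569, coefficient = 4
x_6 = 1.1875, f(x_6) = 3.278874, coefficient = 2
x_7 = 1.3438, f(x_7) = 3.833392, coefficient = 4
x_8 = 1.5000, f(x_8) = 4.481689, coefficient = 1

I ≈ (0.156250/3) × 61.395345 = 3.197674
Exact value: 3.197664
Error: 0.000011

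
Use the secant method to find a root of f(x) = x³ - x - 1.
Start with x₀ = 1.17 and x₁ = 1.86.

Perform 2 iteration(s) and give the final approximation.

f(x) = x³ - x - 1
x₀ = 1.17, x₁ = 1.86

Secant formula: x_{n+1} = x_n - f(x_n)(x_n - x_{n-1})/(f(x_n) - f(x_{n-1}))

Iteration 1:
  f(1.170000) = -0.568387
  f(1.860000) = 3.574856
  x_2 = 1.860000 - 3.574856×(1.860000 - 1.170000)/(3.574856 - (-0.568387))
       = 1.264657
Iteration 2:
  f(1.860000) = 3.574856
  f(1.264657) = -0.242018
  x_3 = 1.264657 - (-0.242018)×(1.264657 - 1.860000)/(-0.242018 - 3.574856)
       = 1.302406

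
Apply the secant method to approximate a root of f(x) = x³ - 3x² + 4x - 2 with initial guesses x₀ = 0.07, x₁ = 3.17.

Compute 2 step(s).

f(x) = x³ - 3x² + 4x - 2
x₀ = 0.07, x₁ = 3.17

Secant formula: x_{n+1} = x_n - f(x_n)(x_n - x_{n-1})/(f(x_n) - f(x_{n-1}))

Iteration 1:
  f(0.070000) = -1.734357
  f(3.170000) = 12.388313
  x_2 = 3.170000 - 12.388313×(3.170000 - 0.070000)/(12.388313 - (-1.734357))
       = 0.450700
Iteration 2:
  f(3.170000) = 12.388313
  f(0.450700) = -0.715040
  x_3 = 0.450700 - (-0.715040)×(0.450700 - 3.170000)/(-0.715040 - 12.388313)
       = 0.599090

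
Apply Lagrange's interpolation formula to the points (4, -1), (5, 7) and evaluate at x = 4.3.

Lagrange interpolation formula:
P(x) = Σ yᵢ × Lᵢ(x)
where Lᵢ(x) = Π_{j≠i} (x - xⱼ)/(xᵢ - xⱼ)

L_0(4.3) = (4.3 - 5)/(4 - 5) = 0.700000
L_1(4.3) = (4.3 - 4)/(5 - 4) = 0.300000

P(4.3) = (-1)×L_0(4.3) + 7×L_1(4.3)
P(4.3) = 1.400000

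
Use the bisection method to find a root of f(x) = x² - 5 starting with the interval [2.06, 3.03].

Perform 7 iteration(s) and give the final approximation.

f(x) = x² - 5
Initial interval: [2.06, 3.03]

Iteration 1:
  c_1 = (2.060000 + 3.030000)/2 = 2.545000
  f(c_1) = f(2.545000) = 1.477025
  f(a) × f(c) < 0, new interval: [2.060000, 2.545000]
Iteration 2:
  c_2 = (2.060000 + 2.545000)/2 = 2.302500
  f(c_2) = f(2.302500) = 0.301506
  f(a) × f(c) < 0, new interval: [2.060000, 2.302500]
Iteration 3:
  c_3 = (2.060000 + 2.302500)/2 = 2.181250
  f(c_3) = f(2.181250) = -0.242148
  f(a) × f(c) ≥ 0, new interval: [2.181250, 2.302500]
Iteration 4:
  c_4 = (2.181250 + 2.302500)/2 = 2.241875
  f(c_4) = f(2.241875) = 0.026004
  f(a) × f(c) < 0, new interval: [2.181250, 2.241875]
Iteration 5:
  c_5 = (2.181250 + 2.241875)/2 = 2.211563
  f(c_5) = f(2.211563) = -0.108991
  f(a) × f(c) ≥ 0, new interval: [2.211563, 2.241875]
Iteration 6:
  c_6 = (2.211563 + 2.241875)/2 = 2.226719
  f(c_6) = f(2.226719) = -0.041724
  f(a) × f(c) ≥ 0, new interval: [2.226719, 2.241875]
Iteration 7:
  c_7 = (2.226719 + 2.241875)/2 = 2.234297
  f(c_7) = f(2.234297) = -0.007917
  f(a) × f(c) ≥ 0, new interval: [2.234297, 2.241875]

After 7 iteration(s), the approximation is c_7 = 2.234297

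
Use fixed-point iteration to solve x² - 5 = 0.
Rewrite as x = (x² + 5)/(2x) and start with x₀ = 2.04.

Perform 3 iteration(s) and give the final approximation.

Equation: x² - 5 = 0
Fixed-point form: x = (x² + 5)/(2x)
x₀ = 2.04

x_1 = g(2.040000) = 2.245490
x_2 = g(2.245490) = 2.236088
x_3 = g(2.236088) = 2.236068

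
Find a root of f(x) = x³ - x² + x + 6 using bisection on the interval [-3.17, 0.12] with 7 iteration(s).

f(x) = x³ - x² + x + 6
Initial interval: [-3.17, 0.12]

Iteration 1:
  c_1 = (-3.170000 + 0.120000)/2 = -1.525000
  f(c_1) = f(-1.525000) = -1.397203
  f(a) × f(c) ≥ 0, new interval: [-1.525000, 0.120000]
Iteration 2:
  c_2 = (-1.525000 + 0.120000)/2 = -0.702500
  f(c_2) = f(-0.702500) = 4.457306
  f(a) × f(c) < 0, new interval: [-1.525000, -0.702500]
Iteration 3:
  c_3 = (-1.525000 + (-0.702500))/2 = -1.113750
  f(c_3) = f(-1.113750) = 2.264272
  f(a) × f(c) < 0, new interval: [-1.525000, -1.113750]
Iteration 4:
  c_4 = (-1.525000 + (-1.113750))/2 = -1.319375
  f(c_4) = f(-1.319375) = 0.643172
  f(a) × f(c) < 0, new interval: [-1.525000, -1.319375]
Iteration 5:
  c_5 = (-1.525000 + (-1.319375))/2 = -1.422187
  f(c_5) = f(-1.422187) = -0.321346
  f(a) × f(c) ≥ 0, new interval: [-1.422187, -1.319375]
Iteration 6:
  c_6 = (-1.422187 + (-1.319375))/2 = -1.370781
  f(c_6) = f(-1.370781) = 0.174423
  f(a) × f(c) < 0, new interval: [-1.422187, -1.370781]
Iteration 7:
  c_7 = (-1.422187 + (-1.370781))/2 = -1.396484
  f(c_7) = f(-1.396484) = -0.070033
  f(a) × f(c) ≥ 0, new interval: [-1.396484, -1.370781]

After 7 iteration(s), the approximation is c_7 = -1.396484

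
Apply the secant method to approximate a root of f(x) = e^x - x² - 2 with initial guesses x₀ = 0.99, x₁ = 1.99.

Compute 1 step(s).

f(x) = e^x - x² - 2
x₀ = 0.99, x₁ = 1.99

Secant formula: x_{n+1} = x_n - f(x_n)(x_n - x_{n-1})/(f(x_n) - f(x_{n-1}))

Iteration 1:
  f(0.990000) = -0.288866
  f(1.990000) = 1.355434
  x_2 = 1.990000 - 1.355434×(1.990000 - 0.990000)/(1.355434 - (-0.288866))
       = 1.165677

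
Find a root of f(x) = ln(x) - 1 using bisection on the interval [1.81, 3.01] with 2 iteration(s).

f(x) = ln(x) - 1
Initial interval: [1.81, 3.01]

Iteration 1:
  c_1 = (1.810000 + 3.010000)/2 = 2.410000
  f(c_1) = f(2.410000) = -0.120373
  f(a) × f(c) ≥ 0, new interval: [2.410000, 3.010000]
Iteration 2:
  c_2 = (2.410000 + 3.010000)/2 = 2.710000
  f(c_2) = f(2.710000) = -0.003051
  f(a) × f(c) ≥ 0, new interval: [2.710000, 3.010000]

After 2 iteration(s), the approximation is c_2 = 2.710000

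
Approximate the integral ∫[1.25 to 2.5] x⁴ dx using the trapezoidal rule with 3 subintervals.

f(x) = x⁴
a = 1.25, b = 2.5, n = 3
h = (b - a)/n = 0.416667

Trapezoidal rule: (h/2)[f(x₀) + 2f(x₁) + 2f(x₂) + ... + f(xₙ)]

x_0 = 1.2500, f(x_0) = 2.441406, coefficient = 1
x_1 = 1.6667, f(x_1) = 7.716049, coefficient = 2
x_2 = 2.0833, f(x_2) = 18.838011, coefficient = 2
x_3 = 2.5000, f(x_3) = 39.062500, coefficient = 1

I ≈ (0.416667/2) × 94.612027 = 19.710839
Exact value: 18.920898
Error: 0.789941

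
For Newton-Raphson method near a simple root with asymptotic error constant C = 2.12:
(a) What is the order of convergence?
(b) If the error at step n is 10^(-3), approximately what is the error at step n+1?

(a) Newton-Raphson has quadratic (order 2) convergence near simple roots.
    This means |e_{n+1}| ≈ C|e_n|².

(b) With |e_n| = 10^(-3) and C = 2.12:
    |e_{n+1}| ≈ 2.12 × (10^(-3))² = 2.12 × 10^(-6)

(a) 2 (quadratic); (b) |e_{n+1}| ≈ 2.120e-06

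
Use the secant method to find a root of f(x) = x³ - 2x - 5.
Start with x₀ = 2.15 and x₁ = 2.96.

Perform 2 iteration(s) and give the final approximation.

f(x) = x³ - 2x - 5
x₀ = 2.15, x₁ = 2.96

Secant formula: x_{n+1} = x_n - f(x_n)(x_n - x_{n-1})/(f(x_n) - f(x_{n-1}))

Iteration 1:
  f(2.150000) = 0.638375
  f(2.960000) = 15.014336
  x_2 = 2.960000 - 15.014336×(2.960000 - 2.150000)/(15.014336 - 0.638375)
       = 2.114031
Iteration 2:
  f(2.960000) = 15.014336
  f(2.114031) = 0.219815
  x_3 = 2.114031 - 0.219815×(2.114031 - 2.960000)/(0.219815 - 15.014336)
       = 2.101462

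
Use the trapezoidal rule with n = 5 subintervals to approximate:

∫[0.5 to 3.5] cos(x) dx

f(x) = cos(x)
a = 0.5, b = 3.5, n = 5
h = (b - a)/n = 0.600000

Trapezoidal rule: (h/2)[f(x₀) + 2f(x₁) + 2f(x₂) + ... + f(xₙ)]

x_0 = 0.5000, f(x_0) = 0.877583, coefficient = 1
x_1 = 1.1000, f(x_1) = 0.453596, coefficient = 2
x_2 = 1.7000, f(x_2) = -0.128844, coefficient = 2
x_3 = 2.3000, f(x_3) = -0.666276, coefficient = 2
x_4 = 2.9000, f(x_4) = -0.970958, coefficient = 2
x_5 = 3.5000, f(x_5) = -0.936457, coefficient = 1

I ≈ (0.600000/2) × -2.683839 = -0.805152
Exact value: -0.830209
Error: 0.025057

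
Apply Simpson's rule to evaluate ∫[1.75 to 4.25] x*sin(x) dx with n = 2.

f(x) = x*sin(x)
a = 1.75, b = 4.25, n = 2
h = (b - a)/n = 1.250000

Simpson's rule: (h/3)[f(x₀) + 4f(x₁) + 2f(x₂) + ... + f(xₙ)]

x_0 = 1.7500, f(x_0) = 1.721975, coefficient = 1
x_1 = 3.0000, f(x_1) = 0.423360, coefficient = 4
x_2 = 4.2500, f(x_2) = -3.803705, coefficient = 1

I ≈ (1.250000/3) × -0.388289 = -0.161787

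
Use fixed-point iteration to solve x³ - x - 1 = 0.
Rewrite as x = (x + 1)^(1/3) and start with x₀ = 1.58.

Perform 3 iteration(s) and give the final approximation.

Equation: x³ - x - 1 = 0
Fixed-point form: x = (x + 1)^(1/3)
x₀ = 1.58

x_1 = g(1.580000) = 1.371534
x_2 = g(1.371534) = 1.333551
x_3 = g(1.333551) = 1.326394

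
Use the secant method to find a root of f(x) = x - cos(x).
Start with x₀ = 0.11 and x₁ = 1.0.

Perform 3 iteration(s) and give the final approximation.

f(x) = x - cos(x)
x₀ = 0.11, x₁ = 1.0

Secant formula: x_{n+1} = x_n - f(x_n)(x_n - x_{n-1})/(f(x_n) - f(x_{n-1}))

Iteration 1:
  f(0.110000) = -0.883956
  f(1.000000) = 0.459698
  x_2 = 1.000000 - 0.459698×(1.000000 - 0.110000)/(0.459698 - (-0.883956))
       = 0.695509
Iteration 2:
  f(1.000000) = 0.459698
  f(0.695509) = -0.072219
  x_3 = 0.695509 - (-0.072219)×(0.695509 - 1.000000)/(-0.072219 - 0.459698)
       = 0.736850
Iteration 3:
  f(0.695509) = -0.072219
  f(0.736850) = -0.003739
  x_4 = 0.736850 - (-0.003739)×(0.736850 - 0.695509)/(-0.003739 - (-0.072219))
       = 0.739107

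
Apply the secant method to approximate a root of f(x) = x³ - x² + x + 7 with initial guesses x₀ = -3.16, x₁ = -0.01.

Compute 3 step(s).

f(x) = x³ - x² + x + 7
x₀ = -3.16, x₁ = -0.01

Secant formula: x_{n+1} = x_n - f(x_n)(x_n - x_{n-1})/(f(x_n) - f(x_{n-1}))

Iteration 1:
  f(-3.160000) = -37.700096
  f(-0.010000) = 6.989899
  x_2 = -0.010000 - 6.989899×(-0.010000 - (-3.160000))/(6.989899 - (-37.700096))
       = -0.502687
Iteration 2:
  f(-0.010000) = 6.989899
  f(-0.502687) = 6.117593
  x_3 = -0.502687 - 6.117593×(-0.502687 - (-0.010000))/(6.117593 - 6.989899)
       = -3.957962
Iteration 3:
  f(-0.502687) = 6.117593
  f(-3.957962) = -74.626731
  x_4 = -3.957962 - (-74.626731)×(-3.957962 - (-0.502687))/(-74.626731 - 6.117593)
       = -0.764476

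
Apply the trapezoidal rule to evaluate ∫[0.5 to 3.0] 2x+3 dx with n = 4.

f(x) = 2x+3
a = 0.5, b = 3.0, n = 4
h = (b - a)/n = 0.625000

Trapezoidal rule: (h/2)[f(x₀) + 2f(x₁) + 2f(x₂) + ... + f(xₙ)]

x_0 = 0.5000, f(x_0) = 4.000000, coefficient = 1
x_1 = 1.1250, f(x_1) = 5.250000, coefficient = 2
x_2 = 1.7500, f(x_2) = 6.500000, coefficient = 2
x_3 = 2.3750, f(x_3) = 7.750000, coefficient = 2
x_4 = 3.0000, f(x_4) = 9.000000, coefficient = 1

I ≈ (0.625000/2) × 52.000000 = 16.250000
Exact value: 16.250000
Error: 0.000000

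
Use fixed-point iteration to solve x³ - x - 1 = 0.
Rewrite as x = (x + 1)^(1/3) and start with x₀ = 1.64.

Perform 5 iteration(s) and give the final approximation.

Equation: x³ - x - 1 = 0
Fixed-point form: x = (x + 1)^(1/3)
x₀ = 1.64

x_1 = g(1.640000) = 1.382085
x_2 = g(1.382085) = 1.335526
x_3 = g(1.335526) = 1.326768
x_4 = g(1.326768) = 1.325107
x_5 = g(1.325107) = 1.324792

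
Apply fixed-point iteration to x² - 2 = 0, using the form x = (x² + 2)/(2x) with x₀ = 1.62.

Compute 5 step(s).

Equation: x² - 2 = 0
Fixed-point form: x = (x² + 2)/(2x)
x₀ = 1.62

x_1 = g(1.620000) = 1.427284
x_2 = g(1.427284) = 1.414273
x_3 = g(1.414273) = 1.414214
x_4 = g(1.414214) = 1.414214
x_5 = g(1.414214) = 1.414214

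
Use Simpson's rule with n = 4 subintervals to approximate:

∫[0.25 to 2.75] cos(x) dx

f(x) = cos(x)
a = 0.25, b = 2.75, n = 4
h = (b - a)/n = 0.625000

Simpson's rule: (h/3)[f(x₀) + 4f(x₁) + 2f(x₂) + ... + f(xₙ)]

x_0 = 0.2500, f(x_0) = 0.968912, coefficient = 1
x_1 = 0.8750, f(x_1) = 0.640997, coefficient = 4
x_2 = 1.5000, f(x_2) = 0.070737, coefficient = 2
x_3 = 2.1250, f(x_3) = -0.526266, coefficient = 4
x_4 = 2.7500, f(x_4) = -0.924302, coefficient = 1

I ≈ (0.625000/3) × 0.645007 = 0.134376
Exact value: 0.134257
Error: 0.000119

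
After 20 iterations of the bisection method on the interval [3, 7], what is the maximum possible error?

Bisection error bound: |error| ≤ (b-a)/2^n
|error| ≤ (7 - 3)/2^20 = 4/2^20
|error| ≤ 0.0000038147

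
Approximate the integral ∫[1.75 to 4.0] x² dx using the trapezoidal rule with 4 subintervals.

f(x) = x²
a = 1.75, b = 4.0, n = 4
h = (b - a)/n = 0.562500

Trapezoidal rule: (h/2)[f(x₀) + 2f(x₁) + 2f(x₂) + ... + f(xₙ)]

x_0 = 1.7500, f(x_0) = 3.062500, coefficient = 1
x_1 = 2.3125, f(x_1) = 5.347656, coefficient = 2
x_2 = 2.8750, f(x_2) = 8.265625, coefficient = 2
x_3 = 3.4375, f(x_3) = 11.816406, coefficient = 2
x_4 = 4.0000, f(x_4) = 16.000000, coefficient = 1

I ≈ (0.562500/2) × 69.921875 = 19.665527
Exact value: 19.546875
Error: 0.118652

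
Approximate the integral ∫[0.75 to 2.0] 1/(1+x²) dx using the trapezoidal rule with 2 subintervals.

f(x) = 1/(1+x²)
a = 0.75, b = 2.0, n = 2
h = (b - a)/n = 0.625000

Trapezoidal rule: (h/2)[f(x₀) + 2f(x₁) + 2f(x₂) + ... + f(xₙ)]

x_0 = 0.7500, f(x_0) = 0.640000, coefficient = 1
x_1 = 1.3750, f(x_1) = 0.345946, coefficient = 2
x_2 = 2.0000, f(x_2) = 0.200000, coefficient = 1

I ≈ (0.625000/2) × 1.531892 = 0.478716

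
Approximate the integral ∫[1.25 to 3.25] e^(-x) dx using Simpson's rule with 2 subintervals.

f(x) = e^(-x)
a = 1.25, b = 3.25, n = 2
h = (b - a)/n = 1.000000

Simpson's rule: (h/3)[f(x₀) + 4f(x₁) + 2f(x₂) + ... + f(xₙ)]

x_0 = 1.2500, f(x_0) = 0.286505, coefficient = 1
x_1 = 2.2500, f(x_1) = 0.105399, coefficient = 4
x_2 = 3.2500, f(x_2) = 0.038774, coefficient = 1

I ≈ (1.000000/3) × 0.746876 = 0.248959
Exact value: 0.247731
Error: 0.001228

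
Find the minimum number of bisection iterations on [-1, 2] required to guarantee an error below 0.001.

We need (b-a)/2^n ≤ 0.001
(2 - (-1))/2^n ≤ 0.001
3/2^n ≤ 0.001
2^n ≥ 3000
n ≥ log₂(3000) = 11.55
n ≥ 12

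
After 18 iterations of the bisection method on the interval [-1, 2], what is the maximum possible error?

Bisection error bound: |error| ≤ (b-a)/2^n
|error| ≤ (2 - (-1))/2^18 = 3/2^18
|error| ≤ 0.0000114441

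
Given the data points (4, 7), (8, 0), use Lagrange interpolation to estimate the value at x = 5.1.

Lagrange interpolation formula:
P(x) = Σ yᵢ × Lᵢ(x)
where Lᵢ(x) = Π_{j≠i} (x - xⱼ)/(xᵢ - xⱼ)

L_0(5.1) = (5.1 - 8)/(4 - 8) = 0.725000
L_1(5.1) = (5.1 - 4)/(8 - 4) = 0.275000

P(5.1) = 7×L_0(5.1) + 0×L_1(5.1)
P(5.1) = 5.075000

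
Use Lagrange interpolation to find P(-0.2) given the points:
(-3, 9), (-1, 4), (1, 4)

Lagrange interpolation formula:
P(x) = Σ yᵢ × Lᵢ(x)
where Lᵢ(x) = Π_{j≠i} (x - xⱼ)/(xᵢ - xⱼ)

L_0(-0.2) = (-0.2 - (-1))/(-3 - (-1)) × (-0.2 - 1)/(-3 - 1) = -0.120000
L_1(-0.2) = (-0.2 - (-3))/(-1 - (-3)) × (-0.2 - 1)/(-1 - 1) = 0.840000
L_2(-0.2) = (-0.2 - (-3))/(1 - (-3)) × (-0.2 - (-1))/(1 - (-1)) = 0.280000

P(-0.2) = 9×L_0(-0.2) + 4×L_1(-0.2) + 4×L_2(-0.2)
P(-0.2) = 3.400000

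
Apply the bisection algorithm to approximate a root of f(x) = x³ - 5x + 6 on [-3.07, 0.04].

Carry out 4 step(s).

f(x) = x³ - 5x + 6
Initial interval: [-3.07, 0.04]

Iteration 1:
  c_1 = (-3.070000 + 0.040000)/2 = -1.515000
  f(c_1) = f(-1.515000) = 10.097734
  f(a) × f(c) < 0, new interval: [-3.070000, -1.515000]
Iteration 2:
  c_2 = (-3.070000 + (-1.515000))/2 = -2.292500
  f(c_2) = f(-2.292500) = 5.414137
  f(a) × f(c) < 0, new interval: [-3.070000, -2.292500]
Iteration 3:
  c_3 = (-3.070000 + (-2.292500))/2 = -2.681250
  f(c_3) = f(-2.681250) = 0.130471
  f(a) × f(c) < 0, new interval: [-3.070000, -2.681250]
Iteration 4:
  c_4 = (-3.070000 + (-2.681250))/2 = -2.875625
  f(c_4) = f(-2.875625) = -3.401048
  f(a) × f(c) ≥ 0, new interval: [-2.875625, -2.681250]

After 4 iteration(s), the approximation is c_4 = -2.875625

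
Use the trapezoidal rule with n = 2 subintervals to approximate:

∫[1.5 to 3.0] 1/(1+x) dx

f(x) = 1/(1+x)
a = 1.5, b = 3.0, n = 2
h = (b - a)/n = 0.750000

Trapezoidal rule: (h/2)[f(x₀) + 2f(x₁) + 2f(x₂) + ... + f(xₙ)]

x_0 = 1.5000, f(x_0) = 0.400000, coefficient = 1
x_1 = 2.2500, f(x_1) = 0.307692, coefficient = 2
x_2 = 3.0000, f(x_2) = 0.250000, coefficient = 1

I ≈ (0.750000/2) × 1.265385 = 0.474519
Exact value: 0.470004
Error: 0.004516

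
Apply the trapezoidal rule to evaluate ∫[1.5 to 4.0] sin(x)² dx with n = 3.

f(x) = sin(x)²
a = 1.5, b = 4.0, n = 3
h = (b - a)/n = 0.833333

Trapezoidal rule: (h/2)[f(x₀) + 2f(x₁) + 2f(x₂) + ... + f(xₙ)]

x_0 = 1.5000, f(x_0) = 0.994996, coefficient = 1
x_1 = 2.3333, f(x_1) = 0.522853, coefficient = 2
x_2 = 3.1667, f(x_2) = 0.000629, coefficient = 2
x_3 = 4.0000, f(x_3) = 0.572750, coefficient = 1

I ≈ (0.833333/2) × 2.614710 = 1.089462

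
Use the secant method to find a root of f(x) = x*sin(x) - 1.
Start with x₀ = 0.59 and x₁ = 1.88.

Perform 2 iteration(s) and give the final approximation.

f(x) = x*sin(x) - 1
x₀ = 0.59, x₁ = 1.88

Secant formula: x_{n+1} = x_n - f(x_n)(x_n - x_{n-1})/(f(x_n) - f(x_{n-1}))

Iteration 1:
  f(0.590000) = -0.671747
  f(1.880000) = 0.790843
  x_2 = 1.880000 - 0.790843×(1.880000 - 0.590000)/(0.790843 - (-0.671747))
       = 1.182479
Iteration 2:
  f(1.880000) = 0.790843
  f(1.182479) = 0.094440
  x_3 = 1.182479 - 0.094440×(1.182479 - 1.880000)/(0.094440 - 0.790843)
       = 1.087887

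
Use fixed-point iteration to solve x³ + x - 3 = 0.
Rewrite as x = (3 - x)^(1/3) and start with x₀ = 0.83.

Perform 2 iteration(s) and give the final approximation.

Equation: x³ + x - 3 = 0
Fixed-point form: x = (3 - x)^(1/3)
x₀ = 0.83

x_1 = g(0.830000) = 1.294653
x_2 = g(1.294653) = 1.194733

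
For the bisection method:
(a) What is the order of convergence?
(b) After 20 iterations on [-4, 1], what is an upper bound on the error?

(a) Bisection has linear (order 1) convergence; the error is halved each step.

(b) Error bound = (b-a)/2^n = (1 - (-4))/2^{20}
    = 5/2^{20}

(a) 1 (linear); (b) error ≤ 4.77e-06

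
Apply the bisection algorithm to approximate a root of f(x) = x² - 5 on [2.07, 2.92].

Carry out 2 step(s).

f(x) = x² - 5
Initial interval: [2.07, 2.92]

Iteration 1:
  c_1 = (2.070000 + 2.920000)/2 = 2.495000
  f(c_1) = f(2.495000) = 1.225025
  f(a) × f(c) < 0, new interval: [2.070000, 2.495000]
Iteration 2:
  c_2 = (2.070000 + 2.495000)/2 = 2.282500
  f(c_2) = f(2.282500) = 0.209806
  f(a) × f(c) < 0, new interval: [2.070000, 2.282500]

After 2 iteration(s), the approximation is c_2 = 2.282500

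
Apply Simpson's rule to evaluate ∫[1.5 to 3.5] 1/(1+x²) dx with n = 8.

f(x) = 1/(1+x²)
a = 1.5, b = 3.5, n = 8
h = (b - a)/n = 0.250000

Simpson's rule: (h/3)[f(x₀) + 4f(x₁) + 2f(x₂) + ... + f(xₙ)]

x_0 = 1.5000, f(x_0) = 0.307692, coefficient = 1
x_1 = 1.7500, f(x_1) = 0.246154, coefficient = 4
x_2 = 2.0000, f(x_2) = 0.200000, coefficient = 2
x_3 = 2.2500, f(x_3) = 0.164948, coefficient = 4
x_4 = 2.5000, f(x_4) = 0.137931, coefficient = 2
x_5 = 2.7500, f(x_5) = 0.116788, coefficient = 4
x_6 = 3.0000, f(x_6) = 0.100000, coefficient = 2
x_7 = 3.2500, f(x_7) = 0.086486, coefficient = 4
x_8 = 3.5000, f(x_8) = 0.075472, coefficient = 1

I ≈ (0.250000/3) × 3.716535 = 0.309711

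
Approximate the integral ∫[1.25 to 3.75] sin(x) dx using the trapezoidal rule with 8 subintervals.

f(x) = sin(x)
a = 1.25, b = 3.75, n = 8
h = (b - a)/n = 0.312500

Trapezoidal rule: (h/2)[f(x₀) + 2f(x₁) + 2f(x₂) + ... + f(xₙ)]

x_0 = 1.2500, f(x_0) = 0.948985, coefficient = 1
x_1 = 1.5625, f(x_1) = 0.999966, coefficient = 2
x_2 = 1.8750, f(x_2) = 0.954086, coefficient = 2
x_3 = 2.1875, f(x_3) = 0.815789, coefficient = 2
x_4 = 2.5000, f(x_4) = 0.598472, coefficient = 2
x_5 = 2.8125, f(x_5) = 0.323185, coefficient = 2
x_6 = 3.1250, f(x_6) = 0.016592, coefficient = 2
x_7 = 3.4375, f(x_7) = -0.291608, coefficient = 2
x_8 = 3.7500, f(x_8) = -0.571561, coefficient = 1

I ≈ (0.312500/2) × 7.210386 = 1.126623
Exact value: 1.135882
Error: 0.009259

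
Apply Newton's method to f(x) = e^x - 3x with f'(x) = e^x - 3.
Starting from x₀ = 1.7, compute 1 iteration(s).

f(x) = e^x - 3x
f'(x) = e^x - 3
x₀ = 1.7

Newton-Raphson formula: x_{n+1} = x_n - f(x_n)/f'(x_n)

Iteration 1:
  f(1.700000) = 0.373947
  f'(1.700000) = 2.473947
  x_1 = 1.700000 - 0.373947/2.473947 = 1.548846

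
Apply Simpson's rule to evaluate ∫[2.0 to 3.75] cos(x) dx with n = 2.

f(x) = cos(x)
a = 2.0, b = 3.75, n = 2
h = (b - a)/n = 0.875000

Simpson's rule: (h/3)[f(x₀) + 4f(x₁) + 2f(x₂) + ... + f(xₙ)]

x_0 = 2.0000, f(x_0) = -0.416147, coefficient = 1
x_1 = 2.8750, f(x_1) = -0.964674, coefficient = 4
x_2 = 3.7500, f(x_2) = -0.820559, coefficient = 1

I ≈ (0.875000/3) × -5.095403 = -1.486159
Exact value: -1.480859
Error: 0.005300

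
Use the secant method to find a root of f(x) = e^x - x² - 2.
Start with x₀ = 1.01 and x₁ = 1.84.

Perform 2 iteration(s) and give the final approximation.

f(x) = e^x - x² - 2
x₀ = 1.01, x₁ = 1.84

Secant formula: x_{n+1} = x_n - f(x_n)(x_n - x_{n-1})/(f(x_n) - f(x_{n-1}))

Iteration 1:
  f(1.010000) = -0.274499
  f(1.840000) = 0.910938
  x_2 = 1.840000 - 0.910938×(1.840000 - 1.010000)/(0.910938 - (-0.274499))
       = 1.202194
Iteration 2:
  f(1.840000) = 0.910938
  f(1.202194) = -0.117861
  x_3 = 1.202194 - (-0.117861)×(1.202194 - 1.840000)/(-0.117861 - 0.910938)
       = 1.275262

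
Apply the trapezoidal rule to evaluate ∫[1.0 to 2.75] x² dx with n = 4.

f(x) = x²
a = 1.0, b = 2.75, n = 4
h = (b - a)/n = 0.437500

Trapezoidal rule: (h/2)[f(x₀) + 2f(x₁) + 2f(x₂) + ... + f(xₙ)]

x_0 = 1.0000, f(x_0) = 1.000000, coefficient = 1
x_1 = 1.4375, f(x_1) = 2.066406, coefficient = 2
x_2 = 1.8750, f(x_2) = 3.515625, coefficient = 2
x_3 = 2.3125, f(x_3) = 5.347656, coefficient = 2
x_4 = 2.7500, f(x_4) = 7.562500, coefficient = 1

I ≈ (0.437500/2) × 30.421875 = 6.654785
Exact value: 6.598958
Error: 0.055827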